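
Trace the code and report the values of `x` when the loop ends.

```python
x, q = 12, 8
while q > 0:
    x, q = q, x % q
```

Let's trace through this code step by step.

Initialize: x = 12
Initialize: q = 8
Entering loop: while q > 0:
After iteration 1: x = 8, q = 4
After iteration 2: x = 4, q = 0
Loop ends.

Final answer: 4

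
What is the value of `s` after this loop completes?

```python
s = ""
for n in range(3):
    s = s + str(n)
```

Let's trace through this code step by step.

Initialize: s = ''
Entering loop: for n in range(3):
After iteration 1: n = 0, s = '0'
After iteration 2: n = 1, s = '01'
After iteration 3: n = 2, s = '012'
Loop ends.

Final answer: '012'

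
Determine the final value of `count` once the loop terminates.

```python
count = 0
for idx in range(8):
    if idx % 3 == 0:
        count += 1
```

Let's trace through this code step by step.

Initialize: count = 0
Entering loop: for idx in range(8):
After iteration 1: idx = 0, count = 1
After iteration 2: idx = 1, count = 1
After iteration 3: idx = 2, count = 1
After iteration 4: idx = 3, count = 2
After iteration 5: idx = 4, count = 2
After iteration 6: idx = 5, count = 2
After iteration 7: idx = 6, count = 3
After iteration 8: idx = 7, count = 3
Loop ends.

Final answer: 3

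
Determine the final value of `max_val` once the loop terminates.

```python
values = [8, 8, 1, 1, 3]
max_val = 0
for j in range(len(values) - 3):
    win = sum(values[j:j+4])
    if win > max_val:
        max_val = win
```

Let's trace through this code step by step.

Initialize: values = [8, 8, 1, 1, 3]
Initialize: max_val = 0
Entering loop: for j in range(len(values) - 3):
After iteration 1: j = 0, max_val = 18, win = 18
After iteration 2: j = 1, max_val = 18, win = 13
Loop ends.

Final answer: 18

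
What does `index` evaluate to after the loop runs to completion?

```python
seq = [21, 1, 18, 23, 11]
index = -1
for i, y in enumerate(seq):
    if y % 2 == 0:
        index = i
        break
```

Let's trace through this code step by step.

Initialize: seq = [21, 1, 18, 23, 11]
Initialize: index = -1
Entering loop: for i, y in enumerate(seq):
After iteration 1: i = 0, y = 21, index = -1
After iteration 2: i = 1, y = 1, index = -1
After iteration 3: i = 2, y = 18, index = 2
Loop ends.

Final answer: 2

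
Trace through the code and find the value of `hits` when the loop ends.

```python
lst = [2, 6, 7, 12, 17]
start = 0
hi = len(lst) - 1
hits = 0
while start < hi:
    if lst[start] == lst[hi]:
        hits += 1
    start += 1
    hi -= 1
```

Let's trace through this code step by step.

Initialize: lst = [2, 6, 7, 12, 17]
Initialize: start = 0
Initialize: hi = 4
Initialize: hits = 0
Entering loop: while start < hi:
After iteration 1: start = 1, hi = 3, hits = 0
After iteration 2: start = 2, hi = 2, hits = 0
Loop ends.

Final answer: 0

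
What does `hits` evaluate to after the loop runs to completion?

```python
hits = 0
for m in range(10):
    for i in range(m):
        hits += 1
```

Let's trace through this code step by step.

Initialize: hits = 0
Entering loop: for m in range(10):
After iteration 1: m = 0, hits = 0
After iteration 2: m = 1, hits = 1, i = 0
After iteration 3: m = 2, hits = 3, i = 1
After iteration 4: m = 3, hits = 6, i = 2
After iteration 5: m = 4, hits = 10, i = 3
After iteration 6: m = 5, hits = 15, i = 4
After iteration 7: m = 6, hits = 21, i = 5
After iteration 8: m = 7, hits = 28, i = 6
After iteration 9: m = 8, hits = 36, i = 7
After iteration 10: m = 9, hits = 45, i = 8
Loop ends.

Final answer: 45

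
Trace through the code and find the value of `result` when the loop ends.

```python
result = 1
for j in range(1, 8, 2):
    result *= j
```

Let's trace through this code step by step.

Initialize: result = 1
Entering loop: for j in range(1, 8, 2):
After iteration 1: j = 1, result = 1
After iteration 2: j = 3, result = 3
After iteration 3: j = 5, result = 15
After iteration 4: j = 7, result = 105
Loop ends.

Final answer: 105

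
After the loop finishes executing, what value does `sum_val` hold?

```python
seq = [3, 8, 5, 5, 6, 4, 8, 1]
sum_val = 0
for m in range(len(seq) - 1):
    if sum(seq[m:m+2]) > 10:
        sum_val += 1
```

Let's trace through this code step by step.

Initialize: seq = [3, 8, 5, 5, 6, 4, 8, 1]
Initialize: sum_val = 0
Entering loop: for m in range(len(seq) - 1):
After iteration 1: m = 0, sum_val = 1
After iteration 2: m = 1, sum_val = 2
After iteration 3: m = 2, sum_val = 2
After iteration 4: m = 3, sum_val = 3
After iteration 5: m = 4, sum_val = 3
After iteration 6: m = 5, sum_val = 4
After iteration 7: m = 6, sum_val = 4
Loop ends.

Final answer: 4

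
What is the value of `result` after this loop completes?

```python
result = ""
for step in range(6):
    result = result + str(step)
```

Let's trace through this code step by step.

Initialize: result = ''
Entering loop: for step in range(6):
After iteration 1: step = 0, result = '0'
After iteration 2: step = 1, result = '01'
After iteration 3: step = 2, result = '012'
After iteration 4: step = 3, result = '0123'
After iteration 5: step = 4, result = '01234'
After iteration 6: step = 5, result = '012345'
Loop ends.

Final answer: '012345'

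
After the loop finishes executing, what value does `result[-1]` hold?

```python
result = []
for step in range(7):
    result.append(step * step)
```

Let's trace through this code step by step.

Initialize: result = []
Entering loop: for step in range(7):
After iteration 1: step = 0, result = [0]
After iteration 2: step = 1, result = [0, 1]
After iteration 3: step = 2, result = [0, 1, 4]
After iteration 4: step = 3, result = [0, 1, 4, 9]
After iteration 5: step = 4, result = [0, 1, 4, 9, 16]
After iteration 6: step = 5, result = [0, 1, 4, 9, 16, 25]
After iteration 7: step = 6, result = [0, 1, 4, 9, 16, 25, 36]
Loop ends.
result[-1] = 36

Final answer: 36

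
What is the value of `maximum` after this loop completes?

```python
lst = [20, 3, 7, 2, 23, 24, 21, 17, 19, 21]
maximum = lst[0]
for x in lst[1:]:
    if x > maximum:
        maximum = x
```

Let's trace through this code step by step.

Initialize: lst = [20, 3, 7, 2, 23, 24, 21, 17, 19, 21]
Initialize: maximum = 20
Entering loop: for x in lst[1:]:
After iteration 1: x = 3, maximum = 20
After iteration 2: x = 7, maximum = 20
After iteration 3: x = 2, maximum = 20
After iteration 4: x = 23, maximum = 23
After iteration 5: x = 24, maximum = 24
After iteration 6: x = 21, maximum = 24
After iteration 7: x = 17, maximum = 24
After iteration 8: x = 19, maximum = 24
After iteration 9: x = 21, maximum = 24
Loop ends.

Final answer: 24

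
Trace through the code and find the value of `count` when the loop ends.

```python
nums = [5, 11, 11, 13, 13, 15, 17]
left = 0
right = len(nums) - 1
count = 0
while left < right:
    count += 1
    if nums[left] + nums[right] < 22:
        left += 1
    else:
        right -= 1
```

Let's trace through this code step by step.

Initialize: nums = [5, 11, 11, 13, 13, 15, 17]
Initialize: left = 0
Initialize: right = 6
Initialize: count = 0
Entering loop: while left < right:
After iteration 1: left = 0, right = 5, count = 1
After iteration 2: left = 1, right = 5, count = 2
After iteration 3: left = 1, right = 4, count = 3
After iteration 4: left = 1, right = 3, count = 4
After iteration 5: left = 1, right = 2, count = 5
After iteration 6: left = 1, right = 1, count = 6
Loop ends.

Final answer: 6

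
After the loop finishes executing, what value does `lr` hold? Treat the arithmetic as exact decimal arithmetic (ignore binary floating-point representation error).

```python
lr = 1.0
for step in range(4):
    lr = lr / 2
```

Let's trace through this code step by step.

Initialize: lr = 1.0
Entering loop: for step in range(4):
After iteration 1: step = 0, lr = 0.5
After iteration 2: step = 1, lr = 0.25
After iteration 3: step = 2, lr = 0.125
After iteration 4: step = 3, lr = 0.0625
Loop ends.

Final answer: 0.0625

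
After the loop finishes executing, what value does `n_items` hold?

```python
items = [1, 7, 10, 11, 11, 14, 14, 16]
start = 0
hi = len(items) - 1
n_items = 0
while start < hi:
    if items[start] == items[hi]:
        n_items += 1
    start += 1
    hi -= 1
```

Let's trace through this code step by step.

Initialize: items = [1, 7, 10, 11, 11, 14, 14, 16]
Initialize: start = 0
Initialize: hi = 7
Initialize: n_items = 0
Entering loop: while start < hi:
After iteration 1: start = 1, hi = 6, n_items = 0
After iteration 2: start = 2, hi = 5, n_items = 0
After iteration 3: start = 3, hi = 4, n_items = 0
After iteration 4: start = 4, hi = 3, n_items = 1
Loop ends.

Final answer: 1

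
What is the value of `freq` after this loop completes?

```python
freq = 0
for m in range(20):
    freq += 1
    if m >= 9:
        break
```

Let's trace through this code step by step.

Initialize: freq = 0
Entering loop: for m in range(20):
After iteration 1: m = 0, freq = 1
After iteration 2: m = 1, freq = 2
After iteration 3: m = 2, freq = 3
After iteration 4: m = 3, freq = 4
After iteration 5: m = 4, freq = 5
After iteration 6: m = 5, freq = 6
After iteration 7: m = 6, freq = 7
After iteration 8: m = 7, freq = 8
After iteration 9: m = 8, freq = 9
After iteration 10: m = 9, freq = 10
Loop ends.

Final answer: 10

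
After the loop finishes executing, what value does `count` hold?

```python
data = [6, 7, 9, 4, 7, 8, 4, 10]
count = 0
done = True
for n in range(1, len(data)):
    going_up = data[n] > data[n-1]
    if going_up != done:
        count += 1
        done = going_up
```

Let's trace through this code step by step.

Initialize: data = [6, 7, 9, 4, 7, 8, 4, 10]
Initialize: count = 0
Initialize: done = True
Entering loop: for n in range(1, len(data)):
After iteration 1: n = 1, count = 0, done = True, going_up = True
After iteration 2: n = 2, count = 0, done = True, going_up = True
After iteration 3: n = 3, count = 1, done = False, going_up = False
After iteration 4: n = 4, count = 2, done = True, going_up = True
After iteration 5: n = 5, count = 2, done = True, going_up = True
After iteration 6: n = 6, count = 3, done = False, going_up = False
After iteration 7: n = 7, count = 4, done = True, going_up = True
Loop ends.

Final answer: 4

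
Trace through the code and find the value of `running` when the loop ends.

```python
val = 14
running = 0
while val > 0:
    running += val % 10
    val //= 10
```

Let's trace through this code step by step.

Initialize: val = 14
Initialize: running = 0
Entering loop: while val > 0:
After iteration 1: val = 1, running = 4
After iteration 2: val = 0, running = 5
Loop ends.

Final answer: 5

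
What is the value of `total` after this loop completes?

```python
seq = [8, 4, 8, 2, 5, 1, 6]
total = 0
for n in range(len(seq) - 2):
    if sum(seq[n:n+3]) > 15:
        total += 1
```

Let's trace through this code step by step.

Initialize: seq = [8, 4, 8, 2, 5, 1, 6]
Initialize: total = 0
Entering loop: for n in range(len(seq) - 2):
After iteration 1: n = 0, total = 1
After iteration 2: n = 1, total = 1
After iteration 3: n = 2, total = 1
After iteration 4: n = 3, total = 1
After iteration 5: n = 4, total = 1
Loop ends.

Final answer: 1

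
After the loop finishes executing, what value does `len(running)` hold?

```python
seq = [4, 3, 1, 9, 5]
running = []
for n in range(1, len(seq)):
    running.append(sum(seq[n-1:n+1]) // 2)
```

Let's trace through this code step by step.

Initialize: seq = [4, 3, 1, 9, 5]
Initialize: running = []
Entering loop: for n in range(1, len(seq)):
After iteration 1: n = 1, running = [3]
After iteration 2: n = 2, running = [3, 2]
After iteration 3: n = 3, running = [3, 2, 5]
After iteration 4: n = 4, running = [3, 2, 5, 7]
Loop ends.
len(running) = 4

Final answer: 4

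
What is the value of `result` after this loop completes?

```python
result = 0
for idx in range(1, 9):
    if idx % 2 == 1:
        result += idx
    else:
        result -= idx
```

Let's trace through this code step by step.

Initialize: result = 0
Entering loop: for idx in range(1, 9):
After iteration 1: idx = 1, result = 1
After iteration 2: idx = 2, result = -1
After iteration 3: idx = 3, result = 2
After iteration 4: idx = 4, result = -2
After iteration 5: idx = 5, result = 3
After iteration 6: idx = 6, result = -3
After iteration 7: idx = 7, result = 4
After iteration 8: idx = 8, result = -4
Loop ends.

Final answer: -4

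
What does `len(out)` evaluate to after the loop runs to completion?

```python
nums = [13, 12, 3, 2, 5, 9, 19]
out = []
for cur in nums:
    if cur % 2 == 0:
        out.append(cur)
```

Let's trace through this code step by step.

Initialize: nums = [13, 12, 3, 2, 5, 9, 19]
Initialize: out = []
Entering loop: for cur in nums:
After iteration 1: cur = 13, out = []
After iteration 2: cur = 12, out = [12]
After iteration 3: cur = 3, out = [12]
After iteration 4: cur = 2, out = [12, 2]
After iteration 5: cur = 5, out = [12, 2]
After iteration 6: cur = 9, out = [12, 2]
After iteration 7: cur = 19, out = [12, 2]
Loop ends.
len(out) = 2

Final answer: 2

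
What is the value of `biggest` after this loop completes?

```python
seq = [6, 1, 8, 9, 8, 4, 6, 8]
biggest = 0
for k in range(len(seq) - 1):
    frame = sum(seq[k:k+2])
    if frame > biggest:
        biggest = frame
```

Let's trace through this code step by step.

Initialize: seq = [6, 1, 8, 9, 8, 4, 6, 8]
Initialize: biggest = 0
Entering loop: for k in range(len(seq) - 1):
After iteration 1: k = 0, biggest = 7, frame = 7
After iteration 2: k = 1, biggest = 9, frame = 9
After iteration 3: k = 2, biggest = 17, frame = 17
After iteration 4: k = 3, biggest = 17, frame = 17
After iteration 5: k = 4, biggest = 17, frame = 12
After iteration 6: k = 5, biggest = 17, frame = 10
After iteration 7: k = 6, biggest = 17, frame = 14
Loop ends.

Final answer: 17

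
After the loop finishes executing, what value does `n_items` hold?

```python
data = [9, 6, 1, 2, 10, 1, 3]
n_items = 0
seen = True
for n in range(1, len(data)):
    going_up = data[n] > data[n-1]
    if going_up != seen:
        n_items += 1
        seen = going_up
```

Let's trace through this code step by step.

Initialize: data = [9, 6, 1, 2, 10, 1, 3]
Initialize: n_items = 0
Initialize: seen = True
Entering loop: for n in range(1, len(data)):
After iteration 1: n = 1, n_items = 1, seen = False, going_up = False
After iteration 2: n = 2, n_items = 1, seen = False, going_up = False
After iteration 3: n = 3, n_items = 2, seen = True, going_up = True
After iteration 4: n = 4, n_items = 2, seen = True, going_up = True
After iteration 5: n = 5, n_items = 3, seen = False, going_up = False
After iteration 6: n = 6, n_items = 4, seen = True, going_up = True
Loop ends.

Final answer: 4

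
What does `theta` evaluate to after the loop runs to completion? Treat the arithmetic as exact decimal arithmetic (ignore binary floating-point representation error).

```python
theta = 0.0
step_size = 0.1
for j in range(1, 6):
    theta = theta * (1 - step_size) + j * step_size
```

Let's trace through this code step by step.

Initialize: theta = 0.0
Initialize: step_size = 0.1
Entering loop: for j in range(1, 6):
After iteration 1: j = 1, theta = 0.1
After iteration 2: j = 2, theta = 0.29
After iteration 3: j = 3, theta = 0.561
After iteration 4: j = 4, theta = 0.9049
After iteration 5: j = 5, theta = 1.31441
Loop ends.

Final answer: 1.31441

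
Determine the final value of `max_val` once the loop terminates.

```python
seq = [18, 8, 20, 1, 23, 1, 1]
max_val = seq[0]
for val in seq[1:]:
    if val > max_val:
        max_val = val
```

Let's trace through this code step by step.

Initialize: seq = [18, 8, 20, 1, 23, 1, 1]
Initialize: max_val = 18
Entering loop: for val in seq[1:]:
After iteration 1: val = 8, max_val = 18
After iteration 2: val = 20, max_val = 20
After iteration 3: val = 1, max_val = 20
After iteration 4: val = 23, max_val = 23
After iteration 5: val = 1, max_val = 23
After iteration 6: val = 1, max_val = 23
Loop ends.

Final answer: 23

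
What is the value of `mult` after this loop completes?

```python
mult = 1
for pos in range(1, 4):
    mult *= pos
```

Let's trace through this code step by step.

Initialize: mult = 1
Entering loop: for pos in range(1, 4):
After iteration 1: pos = 1, mult = 1
After iteration 2: pos = 2, mult = 2
After iteration 3: pos = 3, mult = 6
Loop ends.

Final answer: 6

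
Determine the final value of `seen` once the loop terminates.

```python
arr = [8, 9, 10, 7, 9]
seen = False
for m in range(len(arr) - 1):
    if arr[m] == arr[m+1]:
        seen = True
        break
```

Let's trace through this code step by step.

Initialize: arr = [8, 9, 10, 7, 9]
Initialize: seen = False
Entering loop: for m in range(len(arr) - 1):
After iteration 1: m = 0, seen = False
After iteration 2: m = 1, seen = False
After iteration 3: m = 2, seen = False
After iteration 4: m = 3, seen = False
Loop ends.

Final answer: False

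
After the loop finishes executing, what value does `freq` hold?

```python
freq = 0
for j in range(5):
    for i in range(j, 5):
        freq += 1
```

Let's trace through this code step by step.

Initialize: freq = 0
Entering loop: for j in range(5):
After iteration 1: j = 0, freq = 5
After iteration 2: j = 1, freq = 9
After iteration 3: j = 2, freq = 12
After iteration 4: j = 3, freq = 14
After iteration 5: j = 4, freq = 15
Loop ends.

Final answer: 15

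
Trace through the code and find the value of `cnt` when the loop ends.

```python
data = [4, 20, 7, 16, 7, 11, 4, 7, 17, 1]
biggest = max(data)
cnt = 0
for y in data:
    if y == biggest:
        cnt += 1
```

Let's trace through this code step by step.

Initialize: data = [4, 20, 7, 16, 7, 11, 4, 7, 17, 1]
Initialize: biggest = 20
Initialize: cnt = 0
Entering loop: for y in data:
After iteration 1: y = 4, cnt = 0
After iteration 2: y = 20, cnt = 1
After iteration 3: y = 7, cnt = 1
After iteration 4: y = 16, cnt = 1
After iteration 5: y = 7, cnt = 1
After iteration 6: y = 11, cnt = 1
After iteration 7: y = 4, cnt = 1
After iteration 8: y = 7, cnt = 1
After iteration 9: y = 17, cnt = 1
After iteration 10: y = 1, cnt = 1
Loop ends.

Final answer: 1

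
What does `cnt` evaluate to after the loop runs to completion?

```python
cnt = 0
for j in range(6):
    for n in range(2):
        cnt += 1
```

Let's trace through this code step by step.

Initialize: cnt = 0
Entering loop: for j in range(6):
After iteration 1: j = 0, cnt = 2
After iteration 2: j = 1, cnt = 4
After iteration 3: j = 2, cnt = 6
After iteration 4: j = 3, cnt = 8
After iteration 5: j = 4, cnt = 10
After iteration 6: j = 5, cnt = 12
Loop ends.

Final answer: 12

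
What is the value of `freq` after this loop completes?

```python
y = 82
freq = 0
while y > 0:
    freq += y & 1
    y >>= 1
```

Let's trace through this code step by step.

Initialize: y = 82
Initialize: freq = 0
Entering loop: while y > 0:
After iteration 1: y = 41, freq = 0
After iteration 2: y = 20, freq = 1
After iteration 3: y = 10, freq = 1
After iteration 4: y = 5, freq = 1
After iteration 5: y = 2, freq = 2
After iteration 6: y = 1, freq = 2
After iteration 7: y = 0, freq = 3
Loop ends.

Final answer: 3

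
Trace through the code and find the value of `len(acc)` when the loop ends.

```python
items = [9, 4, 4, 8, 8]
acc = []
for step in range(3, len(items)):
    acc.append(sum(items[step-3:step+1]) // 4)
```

Let's trace through this code step by step.

Initialize: items = [9, 4, 4, 8, 8]
Initialize: acc = []
Entering loop: for step in range(3, len(items)):
After iteration 1: step = 3, acc = [6]
After iteration 2: step = 4, acc = [6, 6]
Loop ends.
len(acc) = 2

Final answer: 2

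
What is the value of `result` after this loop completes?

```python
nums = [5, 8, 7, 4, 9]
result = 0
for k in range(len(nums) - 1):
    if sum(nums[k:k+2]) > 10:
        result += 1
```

Let's trace through this code step by step.

Initialize: nums = [5, 8, 7, 4, 9]
Initialize: result = 0
Entering loop: for k in range(len(nums) - 1):
After iteration 1: k = 0, result = 1
After iteration 2: k = 1, result = 2
After iteration 3: k = 2, result = 3
After iteration 4: k = 3, result = 4
Loop ends.

Final answer: 4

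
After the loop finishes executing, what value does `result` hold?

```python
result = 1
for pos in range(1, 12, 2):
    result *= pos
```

Let's trace through this code step by step.

Initialize: result = 1
Entering loop: for pos in range(1, 12, 2):
After iteration 1: pos = 1, result = 1
After iteration 2: pos = 3, result = 3
After iteration 3: pos = 5, result = 15
After iteration 4: pos = 7, result = 105
After iteration 5: pos = 9, result = 945
After iteration 6: pos = 11, result = 10395
Loop ends.

Final answer: 10395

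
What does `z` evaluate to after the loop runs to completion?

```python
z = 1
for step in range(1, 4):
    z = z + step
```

Let's trace through this code step by step.

Initialize: z = 1
Entering loop: for step in range(1, 4):
After iteration 1: step = 1, z = 2
After iteration 2: step = 2, z = 4
After iteration 3: step = 3, z = 7
Loop ends.

Final answer: 7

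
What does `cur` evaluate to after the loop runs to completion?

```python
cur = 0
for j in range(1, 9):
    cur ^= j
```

Let's trace through this code step by step.

Initialize: cur = 0
Entering loop: for j in range(1, 9):
After iteration 1: j = 1, cur = 1
After iteration 2: j = 2, cur = 3
After iteration 3: j = 3, cur = 0
After iteration 4: j = 4, cur = 4
After iteration 5: j = 5, cur = 1
After iteration 6: j = 6, cur = 7
After iteration 7: j = 7, cur = 0
After iteration 8: j = 8, cur = 8
Loop ends.

Final answer: 8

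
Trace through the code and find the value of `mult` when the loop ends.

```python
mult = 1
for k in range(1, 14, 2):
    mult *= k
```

Let's trace through this code step by step.

Initialize: mult = 1
Entering loop: for k in range(1, 14, 2):
After iteration 1: k = 1, mult = 1
After iteration 2: k = 3, mult = 3
After iteration 3: k = 5, mult = 15
After iteration 4: k = 7, mult = 105
After iteration 5: k = 9, mult = 945
After iteration 6: k = 11, mult = 10395
After iteration 7: k = 13, mult = 135135
Loop ends.

Final answer: 135135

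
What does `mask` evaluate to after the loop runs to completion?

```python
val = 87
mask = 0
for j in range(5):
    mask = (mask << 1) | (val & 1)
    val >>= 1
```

Let's trace through this code step by step.

Initialize: val = 87
Initialize: mask = 0
Entering loop: for j in range(5):
After iteration 1: j = 0, val = 43, mask = 1
After iteration 2: j = 1, val = 21, mask = 3
After iteration 3: j = 2, val = 10, mask = 7
After iteration 4: j = 3, val = 5, mask = 14
After iteration 5: j = 4, val = 2, mask = 29
Loop ends.

Final answer: 29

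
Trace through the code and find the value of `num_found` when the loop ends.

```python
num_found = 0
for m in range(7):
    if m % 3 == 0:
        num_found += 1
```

Let's trace through this code step by step.

Initialize: num_found = 0
Entering loop: for m in range(7):
After iteration 1: m = 0, num_found = 1
After iteration 2: m = 1, num_found = 1
After iteration 3: m = 2, num_found = 1
After iteration 4: m = 3, num_found = 2
After iteration 5: m = 4, num_found = 2
After iteration 6: m = 5, num_found = 2
After iteration 7: m = 6, num_found = 3
Loop ends.

Final answer: 3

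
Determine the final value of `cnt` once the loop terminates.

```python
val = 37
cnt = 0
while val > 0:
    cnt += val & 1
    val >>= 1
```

Let's trace through this code step by step.

Initialize: val = 37
Initialize: cnt = 0
Entering loop: while val > 0:
After iteration 1: val = 18, cnt = 1
After iteration 2: val = 9, cnt = 1
After iteration 3: val = 4, cnt = 2
After iteration 4: val = 2, cnt = 2
After iteration 5: val = 1, cnt = 2
After iteration 6: val = 0, cnt = 3
Loop ends.

Final answer: 3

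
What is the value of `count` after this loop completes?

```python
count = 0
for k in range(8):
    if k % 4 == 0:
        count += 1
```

Let's trace through this code step by step.

Initialize: count = 0
Entering loop: for k in range(8):
After iteration 1: k = 0, count = 1
After iteration 2: k = 1, count = 1
After iteration 3: k = 2, count = 1
After iteration 4: k = 3, count = 1
After iteration 5: k = 4, count = 2
After iteration 6: k = 5, count = 2
After iteration 7: k = 6, count = 2
After iteration 8: k = 7, count = 2
Loop ends.

Final answer: 2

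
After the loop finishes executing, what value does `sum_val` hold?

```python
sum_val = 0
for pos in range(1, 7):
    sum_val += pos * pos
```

Let's trace through this code step by step.

Initialize: sum_val = 0
Entering loop: for pos in range(1, 7):
After iteration 1: pos = 1, sum_val = 1
After iteration 2: pos = 2, sum_val = 5
After iteration 3: pos = 3, sum_val = 14
After iteration 4: pos = 4, sum_val = 30
After iteration 5: pos = 5, sum_val = 55
After iteration 6: pos = 6, sum_val = 91
Loop ends.

Final answer: 91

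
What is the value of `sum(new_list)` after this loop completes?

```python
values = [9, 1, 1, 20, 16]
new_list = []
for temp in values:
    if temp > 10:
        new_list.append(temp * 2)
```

Let's trace through this code step by step.

Initialize: values = [9, 1, 1, 20, 16]
Initialize: new_list = []
Entering loop: for temp in values:
After iteration 1: temp = 9, new_list = []
After iteration 2: temp = 1, new_list = []
After iteration 3: temp = 1, new_list = []
After iteration 4: temp = 20, new_list = [40]
After iteration 5: temp = 16, new_list = [40, 32]
Loop ends.
sum(new_list) = 72

Final answer: 72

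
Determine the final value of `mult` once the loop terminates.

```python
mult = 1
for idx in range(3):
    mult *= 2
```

Let's trace through this code step by step.

Initialize: mult = 1
Entering loop: for idx in range(3):
After iteration 1: idx = 0, mult = 2
After iteration 2: idx = 1, mult = 4
After iteration 3: idx = 2, mult = 8
Loop ends.

Final answer: 8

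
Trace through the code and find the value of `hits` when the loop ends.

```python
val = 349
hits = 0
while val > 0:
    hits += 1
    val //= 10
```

Let's trace through this code step by step.

Initialize: val = 349
Initialize: hits = 0
Entering loop: while val > 0:
After iteration 1: val = 34, hits = 1
After iteration 2: val = 3, hits = 2
After iteration 3: val = 0, hits = 3
Loop ends.

Final answer: 3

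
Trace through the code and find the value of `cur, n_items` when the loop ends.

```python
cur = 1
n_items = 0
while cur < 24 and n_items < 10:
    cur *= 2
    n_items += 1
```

Let's trace through this code step by step.

Initialize: cur = 1
Initialize: n_items = 0
Entering loop: while cur < 24 and n_items < 10:
After iteration 1: cur = 2, n_items = 1
After iteration 2: cur = 4, n_items = 2
After iteration 3: cur = 8, n_items = 3
After iteration 4: cur = 16, n_items = 4
After iteration 5: cur = 32, n_items = 5
Loop ends.

Final answer: 32, 5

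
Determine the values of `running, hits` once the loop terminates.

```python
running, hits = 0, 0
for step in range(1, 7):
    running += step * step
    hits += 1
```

Let's trace through this code step by step.

Initialize: running = 0
Initialize: hits = 0
Entering loop: for step in range(1, 7):
After iteration 1: step = 1, running = 1, hits = 1
After iteration 2: step = 2, running = 5, hits = 2
After iteration 3: step = 3, running = 14, hits = 3
After iteration 4: step = 4, running = 30, hits = 4
After iteration 5: step = 5, running = 55, hits = 5
After iteration 6: step = 6, running = 91, hits = 6
Loop ends.

Final answer: 91, 6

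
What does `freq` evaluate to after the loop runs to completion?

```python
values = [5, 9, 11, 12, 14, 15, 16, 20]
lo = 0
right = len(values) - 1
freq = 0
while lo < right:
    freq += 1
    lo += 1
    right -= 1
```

Let's trace through this code step by step.

Initialize: values = [5, 9, 11, 12, 14, 15, 16, 20]
Initialize: lo = 0
Initialize: right = 7
Initialize: freq = 0
Entering loop: while lo < right:
After iteration 1: lo = 1, right = 6, freq = 1
After iteration 2: lo = 2, right = 5, freq = 2
After iteration 3: lo = 3, right = 4, freq = 3
After iteration 4: lo = 4, right = 3, freq = 4
Loop ends.

Final answer: 4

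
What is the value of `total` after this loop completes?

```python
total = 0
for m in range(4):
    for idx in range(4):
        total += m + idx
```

Let's trace through this code step by step.

Initialize: total = 0
Entering loop: for m in range(4):
After iteration 1: m = 0, total = 6
After iteration 2: m = 1, total = 16
After iteration 3: m = 2, total = 30
After iteration 4: m = 3, total = 48
Loop ends.

Final answer: 48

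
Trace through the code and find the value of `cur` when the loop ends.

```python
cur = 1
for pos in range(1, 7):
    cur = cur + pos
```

Let's trace through this code step by step.

Initialize: cur = 1
Entering loop: for pos in range(1, 7):
After iteration 1: pos = 1, cur = 2
After iteration 2: pos = 2, cur = 4
After iteration 3: pos = 3, cur = 7
After iteration 4: pos = 4, cur = 11
After iteration 5: pos = 5, cur = 16
After iteration 6: pos = 6, cur = 22
Loop ends.

Final answer: 22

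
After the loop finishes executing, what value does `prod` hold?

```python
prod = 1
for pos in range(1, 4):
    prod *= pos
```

Let's trace through this code step by step.

Initialize: prod = 1
Entering loop: for pos in range(1, 4):
After iteration 1: pos = 1, prod = 1
After iteration 2: pos = 2, prod = 2
After iteration 3: pos = 3, prod = 6
Loop ends.

Final answer: 6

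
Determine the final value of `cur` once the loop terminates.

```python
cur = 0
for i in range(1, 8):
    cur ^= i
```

Let's trace through this code step by step.

Initialize: cur = 0
Entering loop: for i in range(1, 8):
After iteration 1: i = 1, cur = 1
After iteration 2: i = 2, cur = 3
After iteration 3: i = 3, cur = 0
After iteration 4: i = 4, cur = 4
After iteration 5: i = 5, cur = 1
After iteration 6: i = 6, cur = 7
After iteration 7: i = 7, cur = 0
Loop ends.

Final answer: 0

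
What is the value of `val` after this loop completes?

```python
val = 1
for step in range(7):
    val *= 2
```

Let's trace through this code step by step.

Initialize: val = 1
Entering loop: for step in range(7):
After iteration 1: step = 0, val = 2
After iteration 2: step = 1, val = 4
After iteration 3: step = 2, val = 8
After iteration 4: step = 3, val = 16
After iteration 5: step = 4, val = 32
After iteration 6: step = 5, val = 64
After iteration 7: step = 6, val = 128
Loop ends.

Final answer: 128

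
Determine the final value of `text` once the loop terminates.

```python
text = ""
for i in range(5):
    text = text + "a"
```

Let's trace through this code step by step.

Initialize: text = ''
Entering loop: for i in range(5):
After iteration 1: i = 0, text = 'a'
After iteration 2: i = 1, text = 'aa'
After iteration 3: i = 2, text = 'aaa'
After iteration 4: i = 3, text = 'aaaa'
After iteration 5: i = 4, text = 'aaaaa'
Loop ends.

Final answer: 'aaaaa'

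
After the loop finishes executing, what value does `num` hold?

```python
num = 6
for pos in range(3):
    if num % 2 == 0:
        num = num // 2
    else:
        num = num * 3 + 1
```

Let's trace through this code step by step.

Initialize: num = 6
Entering loop: for pos in range(3):
After iteration 1: pos = 0, num = 3
After iteration 2: pos = 1, num = 10
After iteration 3: pos = 2, num = 5
Loop ends.

Final answer: 5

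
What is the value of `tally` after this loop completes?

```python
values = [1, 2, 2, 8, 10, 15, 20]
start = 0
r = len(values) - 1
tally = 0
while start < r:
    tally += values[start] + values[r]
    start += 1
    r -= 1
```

Let's trace through this code step by step.

Initialize: values = [1, 2, 2, 8, 10, 15, 20]
Initialize: start = 0
Initialize: r = 6
Initialize: tally = 0
Entering loop: while start < r:
After iteration 1: start = 1, r = 5, tally = 21
After iteration 2: start = 2, r = 4, tally = 38
After iteration 3: start = 3, r = 3, tally = 50
Loop ends.

Final answer: 50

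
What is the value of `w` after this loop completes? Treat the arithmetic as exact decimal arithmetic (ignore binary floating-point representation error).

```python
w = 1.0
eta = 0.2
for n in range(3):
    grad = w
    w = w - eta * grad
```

Let's trace through this code step by step.

Initialize: w = 1.0
Initialize: eta = 0.2
Entering loop: for n in range(3):
After iteration 1: n = 0, w = 0.8, grad = 1.0
After iteration 2: n = 1, w = 0.64, grad = 0.8
After iteration 3: n = 2, w = 0.512, grad = 0.64
Loop ends.

Final answer: 0.512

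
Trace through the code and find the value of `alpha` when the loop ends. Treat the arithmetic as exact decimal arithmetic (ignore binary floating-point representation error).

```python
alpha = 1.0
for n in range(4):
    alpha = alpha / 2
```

Let's trace through this code step by step.

Initialize: alpha = 1.0
Entering loop: for n in range(4):
After iteration 1: n = 0, alpha = 0.5
After iteration 2: n = 1, alpha = 0.25
After iteration 3: n = 2, alpha = 0.125
After iteration 4: n = 3, alpha = 0.0625
Loop ends.

Final answer: 0.0625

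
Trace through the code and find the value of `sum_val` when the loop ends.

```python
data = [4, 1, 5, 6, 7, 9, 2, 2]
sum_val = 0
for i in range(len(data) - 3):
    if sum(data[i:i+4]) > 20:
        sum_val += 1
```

Let's trace through this code step by step.

Initialize: data = [4, 1, 5, 6, 7, 9, 2, 2]
Initialize: sum_val = 0
Entering loop: for i in range(len(data) - 3):
After iteration 1: i = 0, sum_val = 0
After iteration 2: i = 1, sum_val = 0
After iteration 3: i = 2, sum_val = 1
After iteration 4: i = 3, sum_val = 2
After iteration 5: i = 4, sum_val = 2
Loop ends.

Final answer: 2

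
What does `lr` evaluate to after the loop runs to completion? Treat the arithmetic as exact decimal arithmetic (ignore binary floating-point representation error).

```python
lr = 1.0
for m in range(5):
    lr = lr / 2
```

Let's trace through this code step by step.

Initialize: lr = 1.0
Entering loop: for m in range(5):
After iteration 1: m = 0, lr = 0.5
After iteration 2: m = 1, lr = 0.25
After iteration 3: m = 2, lr = 0.125
After iteration 4: m = 3, lr = 0.0625
After iteration 5: m = 4, lr = 0.03125
Loop ends.

Final answer: 0.03125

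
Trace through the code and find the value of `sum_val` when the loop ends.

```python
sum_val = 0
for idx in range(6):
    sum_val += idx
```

Let's trace through this code step by step.

Initialize: sum_val = 0
Entering loop: for idx in range(6):
After iteration 1: idx = 0, sum_val = 0
After iteration 2: idx = 1, sum_val = 1
After iteration 3: idx = 2, sum_val = 3
After iteration 4: idx = 3, sum_val = 6
After iteration 5: idx = 4, sum_val = 10
After iteration 6: idx = 5, sum_val = 15
Loop ends.

Final answer: 15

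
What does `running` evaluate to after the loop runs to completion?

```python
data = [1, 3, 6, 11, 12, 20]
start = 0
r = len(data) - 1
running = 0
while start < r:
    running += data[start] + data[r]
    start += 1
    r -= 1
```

Let's trace through this code step by step.

Initialize: data = [1, 3, 6, 11, 12, 20]
Initialize: start = 0
Initialize: r = 5
Initialize: running = 0
Entering loop: while start < r:
After iteration 1: start = 1, r = 4, running = 21
After iteration 2: start = 2, r = 3, running = 36
After iteration 3: start = 3, r = 2, running = 53
Loop ends.

Final answer: 53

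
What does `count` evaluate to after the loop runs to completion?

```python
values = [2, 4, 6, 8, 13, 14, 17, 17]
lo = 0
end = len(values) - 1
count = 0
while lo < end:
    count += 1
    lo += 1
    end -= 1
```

Let's trace through this code step by step.

Initialize: values = [2, 4, 6, 8, 13, 14, 17, 17]
Initialize: lo = 0
Initialize: end = 7
Initialize: count = 0
Entering loop: while lo < end:
After iteration 1: lo = 1, end = 6, count = 1
After iteration 2: lo = 2, end = 5, count = 2
After iteration 3: lo = 3, end = 4, count = 3
After iteration 4: lo = 4, end = 3, count = 4
Loop ends.

Final answer: 4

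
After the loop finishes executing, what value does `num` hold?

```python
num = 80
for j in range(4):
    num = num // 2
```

Let's trace through this code step by step.

Initialize: num = 80
Entering loop: for j in range(4):
After iteration 1: j = 0, num = 40
After iteration 2: j = 1, num = 20
After iteration 3: j = 2, num = 10
After iteration 4: j = 3, num = 5
Loop ends.

Final answer: 5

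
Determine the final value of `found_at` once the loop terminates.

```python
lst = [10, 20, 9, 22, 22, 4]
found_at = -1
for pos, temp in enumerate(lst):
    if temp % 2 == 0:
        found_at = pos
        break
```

Let's trace through this code step by step.

Initialize: lst = [10, 20, 9, 22, 22, 4]
Initialize: found_at = -1
Entering loop: for pos, temp in enumerate(lst):
After iteration 1: pos = 0, temp = 10, found_at = 0
Loop ends.

Final answer: 0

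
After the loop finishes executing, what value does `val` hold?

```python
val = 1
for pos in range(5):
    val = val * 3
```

Let's trace through this code step by step.

Initialize: val = 1
Entering loop: for pos in range(5):
After iteration 1: pos = 0, val = 3
After iteration 2: pos = 1, val = 9
After iteration 3: pos = 2, val = 27
After iteration 4: pos = 3, val = 81
After iteration 5: pos = 4, val = 243
Loop ends.

Final answer: 243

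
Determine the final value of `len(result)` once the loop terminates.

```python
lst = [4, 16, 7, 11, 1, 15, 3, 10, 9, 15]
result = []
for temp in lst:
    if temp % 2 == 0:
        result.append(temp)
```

Let's trace through this code step by step.

Initialize: lst = [4, 16, 7, 11, 1, 15, 3, 10, 9, 15]
Initialize: result = []
Entering loop: for temp in lst:
After iteration 1: temp = 4, result = [4]
After iteration 2: temp = 16, result = [4, 16]
After iteration 3: temp = 7, result = [4, 16]
After iteration 4: temp = 11, result = [4, 16]
After iteration 5: temp = 1, result = [4, 16]
After iteration 6: temp = 15, result = [4, 16]
After iteration 7: temp = 3, result = [4, 16]
After iteration 8: temp = 10, result = [4, 16, 10]
After iteration 9: temp = 9, result = [4, 16, 10]
After iteration 10: temp = 15, result = [4, 16, 10]
Loop ends.
len(result) = 3

Final answer: 3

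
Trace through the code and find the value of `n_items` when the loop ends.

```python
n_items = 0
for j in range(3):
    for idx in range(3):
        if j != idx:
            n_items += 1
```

Let's trace through this code step by step.

Initialize: n_items = 0
Entering loop: for j in range(3):
After iteration 1: j = 0, n_items = 2
After iteration 2: j = 1, n_items = 4
After iteration 3: j = 2, n_items = 6
Loop ends.

Final answer: 6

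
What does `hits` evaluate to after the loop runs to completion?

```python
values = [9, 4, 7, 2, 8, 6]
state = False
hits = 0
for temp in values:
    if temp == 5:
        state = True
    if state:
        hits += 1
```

Let's trace through this code step by step.

Initialize: values = [9, 4, 7, 2, 8, 6]
Initialize: state = False
Initialize: hits = 0
Entering loop: for temp in values:
After iteration 1: temp = 9, hits = 0
After iteration 2: temp = 4, hits = 0
After iteration 3: temp = 7, hits = 0
After iteration 4: temp = 2, hits = 0
After iteration 5: temp = 8, hits = 0
After iteration 6: temp = 6, hits = 0
Loop ends.

Final answer: 0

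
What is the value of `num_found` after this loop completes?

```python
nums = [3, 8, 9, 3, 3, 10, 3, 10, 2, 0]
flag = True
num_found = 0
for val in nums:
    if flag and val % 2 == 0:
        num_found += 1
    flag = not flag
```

Let's trace through this code step by step.

Initialize: nums = [3, 8, 9, 3, 3, 10, 3, 10, 2, 0]
Initialize: flag = True
Initialize: num_found = 0
Entering loop: for val in nums:
After iteration 1: val = 3, flag = False, num_found = 0
After iteration 2: val = 8, flag = True, num_found = 0
After iteration 3: val = 9, flag = False, num_found = 0
After iteration 4: val = 3, flag = True, num_found = 0
After iteration 5: val = 3, flag = False, num_found = 0
After iteration 6: val = 10, flag = True, num_found = 0
After iteration 7: val = 3, flag = False, num_found = 0
After iteration 8: val = 10, flag = True, num_found = 0
After iteration 9: val = 2, flag = False, num_found = 1
After iteration 10: val = 0, flag = True, num_found = 1
Loop ends.

Final answer: 1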